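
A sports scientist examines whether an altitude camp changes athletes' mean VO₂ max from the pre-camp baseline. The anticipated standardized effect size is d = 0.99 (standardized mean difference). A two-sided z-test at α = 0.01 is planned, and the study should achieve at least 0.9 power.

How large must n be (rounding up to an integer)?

For power 0.9 need Φ(δ − z_{0.005}) = 0.9, so δ = z_{0.005} + z_{0.10} = 2.576 + 1.282 = 3.857.
(The Φ(−δ − z_{α/2}) term is vanishingly small for δ > 0 and is dropped in the standard sample-size formula.)
δ = d·√n ⇒ n = (δ/d)² = (3.857 / 0.99)² = 15.18.
Rounding up, n = 16.

n = 16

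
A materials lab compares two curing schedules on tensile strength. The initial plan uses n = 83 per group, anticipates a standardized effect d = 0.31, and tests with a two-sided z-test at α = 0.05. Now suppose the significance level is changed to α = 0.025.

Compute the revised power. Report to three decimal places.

Power ≈ 0.403

δ = d·√(n/2) = 0.31 × √(83/2) = 1.9970 (unchanged). New critical value: z_{0.0125} = 2.241.
Revised power = Φ(δ − 2.241) + Φ(−δ − 2.241) = Φ(-0.244) + Φ(-4.238) = 0.4035 + 0.0000 = 0.4035.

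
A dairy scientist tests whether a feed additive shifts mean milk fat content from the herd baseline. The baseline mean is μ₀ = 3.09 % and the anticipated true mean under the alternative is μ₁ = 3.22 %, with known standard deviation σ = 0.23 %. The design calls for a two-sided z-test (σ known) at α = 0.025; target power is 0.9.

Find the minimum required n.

Standardized effect: d = |μ₁ − μ₀| / σ = |3.22 − 3.09| / 0.23 = 0.5652
Set Φ(δ − 2.241) = 0.9; then δ − 2.241 = Φ⁻¹(0.9) = 1.282, giving δ = 3.523.
(For δ > 0 the lower-tail rejection region contributes negligibly to power, so the one-term inversion is standard.)
δ = d·√n ⇒ n = (δ/d)² = (3.523 / 0.5652)² = 38.85.
Round up to the next whole unit.

n = 39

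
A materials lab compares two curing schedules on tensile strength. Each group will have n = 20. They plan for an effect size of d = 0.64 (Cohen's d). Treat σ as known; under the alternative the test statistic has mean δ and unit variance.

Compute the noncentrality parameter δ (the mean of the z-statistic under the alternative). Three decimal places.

The noncentrality parameter scales effect size by the design's sample-size factor: δ = d·√(n/2) = 0.64 × √(20/2) = 2.0239

δ ≈ 2.024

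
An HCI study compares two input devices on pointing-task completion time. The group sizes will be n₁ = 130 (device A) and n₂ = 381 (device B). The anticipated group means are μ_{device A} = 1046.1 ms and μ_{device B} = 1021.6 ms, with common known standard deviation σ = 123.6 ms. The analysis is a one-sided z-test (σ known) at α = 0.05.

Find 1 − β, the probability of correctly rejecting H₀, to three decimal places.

Standardized effect: d = |μ_{device A} − μ_{device B}| / σ = |1046.1 − 1021.6| / 123.6 = 0.1982
Noncentrality parameter: δ = d / √(1/n₁ + 1/n₂) = 0.1982 / √(1/130 + 1/381) = 1.9515
Critical value for a one-sided test at α = 0.05: z_α = 1.645.
Power = P(Z > 1.645 − δ) = Φ(0.307) = 0.6204.

Power ≈ 0.620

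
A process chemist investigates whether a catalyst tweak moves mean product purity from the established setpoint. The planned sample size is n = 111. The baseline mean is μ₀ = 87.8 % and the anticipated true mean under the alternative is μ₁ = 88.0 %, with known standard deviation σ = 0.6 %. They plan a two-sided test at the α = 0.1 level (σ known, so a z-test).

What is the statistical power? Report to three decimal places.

Power ≈ 0.969

Standardized effect: d = |μ₁ − μ₀| / σ = |88.0 − 87.8| / 0.6 = 0.3333
Noncentrality parameter: δ = d·√n = 0.3333 × √111 = 3.5119
Two-sided α = 0.1 → critical value z_{0.05} = 1.645.
Power = Φ(δ − 1.645) + Φ(−δ − 1.645) = Φ(1.867) + Φ(-5.157) = 0.9691 + 0.0000 = 0.9691.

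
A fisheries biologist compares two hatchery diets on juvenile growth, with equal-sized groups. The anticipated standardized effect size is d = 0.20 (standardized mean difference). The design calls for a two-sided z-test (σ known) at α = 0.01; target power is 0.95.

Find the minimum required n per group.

For power 0.95 need Φ(δ − z_{0.005}) = 0.95, so δ = z_{0.005} + z_{0.05} = 2.576 + 1.645 = 4.221.
(For δ > 0 the lower-tail rejection region contributes negligibly to power, so the one-term inversion is standard.)
δ = d·√(n/2) ⇒ n = 2(δ/d)² = 2 × (4.221 / 0.20)² = 890.71.
Rounding up, n = 891 per group.

n = 891 per group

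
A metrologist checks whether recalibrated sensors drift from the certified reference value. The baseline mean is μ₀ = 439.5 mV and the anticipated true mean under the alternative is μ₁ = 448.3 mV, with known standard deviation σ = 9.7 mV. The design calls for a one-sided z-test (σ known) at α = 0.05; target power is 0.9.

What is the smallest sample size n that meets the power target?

Standardized effect: d = |μ₁ − μ₀| / σ = |448.3 − 439.5| / 9.7 = 0.9072
For power 0.9 need Φ(δ − z_{0.05}) = 0.9, so δ = z_{0.05} + z_{0.10} = 1.645 + 1.282 = 2.926.
δ = d·√n ⇒ n = (δ/d)² = (2.926 / 0.9072)² = 10.41.
Rounding up, n = 11.

n = 11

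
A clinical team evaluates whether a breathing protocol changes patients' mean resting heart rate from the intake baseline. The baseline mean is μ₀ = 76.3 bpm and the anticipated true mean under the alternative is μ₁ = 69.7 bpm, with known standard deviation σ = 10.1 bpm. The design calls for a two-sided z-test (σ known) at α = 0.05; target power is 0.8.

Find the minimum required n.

Standardized effect: d = |μ₁ − μ₀| / σ = |69.7 − 76.3| / 10.1 = 0.6535
Set Φ(δ − 1.960) = 0.8; then δ − 1.960 = Φ⁻¹(0.8) = 0.842, giving δ = 2.802.
(The Φ(−δ − z_{α/2}) term is vanishingly small for δ > 0 and is dropped in the standard sample-size formula.)
δ = d·√n ⇒ n = (δ/d)² = (2.802 / 0.6535)² = 18.38.
Rounding up, n = 19.

n = 19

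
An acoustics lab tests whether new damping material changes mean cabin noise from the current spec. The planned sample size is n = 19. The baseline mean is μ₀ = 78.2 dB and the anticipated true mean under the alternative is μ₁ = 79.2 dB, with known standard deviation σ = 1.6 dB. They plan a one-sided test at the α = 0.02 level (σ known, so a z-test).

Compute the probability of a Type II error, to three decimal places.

Standardized effect: d = |μ₁ − μ₀| / σ = |79.2 − 78.2| / 1.6 = 0.6250
Noncentrality parameter: δ = d·√n = 0.6250 × √19 = 2.7243
Critical value for a one-sided test at α = 0.02: z_α = 2.054.
Power = Φ(δ − 2.054) = Φ(0.671) = 0.7488.
Type II error: β = 1 − power = 1 − 0.7488 = 0.2512.

β ≈ 0.251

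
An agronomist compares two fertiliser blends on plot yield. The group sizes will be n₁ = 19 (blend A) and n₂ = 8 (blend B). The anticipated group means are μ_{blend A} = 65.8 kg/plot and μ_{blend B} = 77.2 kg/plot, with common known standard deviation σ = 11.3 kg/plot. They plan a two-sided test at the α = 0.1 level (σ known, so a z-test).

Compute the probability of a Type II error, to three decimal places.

β ≈ 0.227

Standardized effect: d = |μ_{blend A} − μ_{blend B}| / σ = |65.8 − 77.2| / 11.3 = 1.0088
Noncentrality parameter: λ = d / √(1/n₁ + 1/n₂) = 1.0088 / √(1/19 + 1/8) = 2.3937
Two-sided α = 0.1 → critical value z_{0.05} = 1.645.
Power = Φ(λ − 1.645) + Φ(−λ − 1.645) = Φ(0.749) + Φ(-4.039) = 0.7730 + 0.0000 = 0.7730.
Type II error: β = 1 − power = 1 − 0.7730 = 0.2270.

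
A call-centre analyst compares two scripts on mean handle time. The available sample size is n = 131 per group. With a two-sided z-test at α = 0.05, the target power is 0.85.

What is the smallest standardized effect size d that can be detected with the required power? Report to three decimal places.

d ≈ 0.370

Need Φ(δ − 1.960) = 0.85, so δ = 1.960 + 1.036 = 2.996.
(The second rejection-region term Φ(−δ − z_{α/2}) is negligible and dropped.)
δ = d·√(n/2) ⇒ d = δ/√(n/2) = 2.996/√(131/2) = 0.3702.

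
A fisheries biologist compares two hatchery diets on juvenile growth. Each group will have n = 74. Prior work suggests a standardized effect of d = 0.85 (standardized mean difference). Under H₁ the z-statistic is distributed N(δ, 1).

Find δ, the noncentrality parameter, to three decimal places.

δ ≈ 5.170

The noncentrality parameter scales effect size by the design's sample-size factor: δ = d·√(n/2) = 0.85 × √(74/2) = 5.1703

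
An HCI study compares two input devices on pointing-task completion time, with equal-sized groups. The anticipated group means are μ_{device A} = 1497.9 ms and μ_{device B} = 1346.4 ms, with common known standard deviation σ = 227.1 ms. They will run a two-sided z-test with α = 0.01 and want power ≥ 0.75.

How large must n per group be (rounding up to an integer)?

n = 48 per group

Standardized effect: d = |μ_{device A} − μ_{device B}| / σ = |1497.9 − 1346.4| / 227.1 = 0.6671
For power 0.75 need Φ(δ − z_{0.005}) = 0.75, so δ = z_{0.005} + z_{0.25} = 2.576 + 0.674 = 3.250.
(Ignoring the negligible lower-tail rejection probability gives the usual closed-form inversion.)
δ = d·√(n/2) ⇒ n = 2(δ/d)² = 2 × (3.250 / 0.6671)² = 47.48.
Rounding up, n = 48 per group.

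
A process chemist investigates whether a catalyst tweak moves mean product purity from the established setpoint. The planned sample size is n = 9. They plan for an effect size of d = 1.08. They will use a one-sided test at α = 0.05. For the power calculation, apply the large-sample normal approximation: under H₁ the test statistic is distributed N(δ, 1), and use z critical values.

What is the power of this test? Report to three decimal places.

Noncentrality parameter: δ = d·√n = 1.08 × √9 = 3.2400
Critical value for a one-sided test at α = 0.05: z_α = 1.645.
Power = Φ(δ − 1.645) = Φ(1.595) = 0.9447.

Power ≈ 0.945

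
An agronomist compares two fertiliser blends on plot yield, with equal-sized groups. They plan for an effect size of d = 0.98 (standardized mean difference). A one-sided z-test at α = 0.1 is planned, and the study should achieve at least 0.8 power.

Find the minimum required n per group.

Set Φ(δ − 1.282) = 0.8; then δ − 1.282 = Φ⁻¹(0.8) = 0.842, giving δ = 2.123.
δ = d·√(n/2) ⇒ n = 2(δ/d)² = 2 × (2.123 / 0.98)² = 9.39.
Rounding up, n = 10 per group.

n = 10 per group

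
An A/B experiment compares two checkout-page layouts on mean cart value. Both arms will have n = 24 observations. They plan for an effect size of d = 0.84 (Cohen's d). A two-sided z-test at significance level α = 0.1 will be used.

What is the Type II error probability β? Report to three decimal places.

β ≈ 0.103

Noncentrality parameter: λ = d·√(n/2) = 0.84 × √(24/2) = 2.9098
Critical value for a two-sided test at α = 0.1: z_{α/2} = 1.645.
Power = Φ(λ − 1.645) + Φ(−λ − 1.645) = Φ(1.265) + Φ(-4.555) = 0.8971 + 0.0000 = 0.8971.
Type II error: β = 1 − power = 1 − 0.8971 = 0.1029.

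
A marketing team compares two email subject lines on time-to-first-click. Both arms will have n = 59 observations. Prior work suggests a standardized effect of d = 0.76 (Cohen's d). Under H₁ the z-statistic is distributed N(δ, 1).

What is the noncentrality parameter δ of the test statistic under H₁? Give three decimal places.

δ ≈ 4.128

The noncentrality parameter scales effect size by the design's sample-size factor: δ = d·√(n/2) = 0.76 × √(59/2) = 4.1279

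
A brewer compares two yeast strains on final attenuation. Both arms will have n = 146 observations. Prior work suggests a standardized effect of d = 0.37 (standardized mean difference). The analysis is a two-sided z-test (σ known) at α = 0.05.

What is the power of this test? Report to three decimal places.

Power ≈ 0.885

Noncentrality parameter: δ = d·√(n/2) = 0.37 × √(146/2) = 3.1613
Critical value for a two-sided test at α = 0.05: z_{α/2} = 1.960.
Power = Φ(δ − 1.960) + Φ(−δ − 1.960) = Φ(1.201) + Φ(-5.121) = 0.8852 + 0.0000 = 0.8852.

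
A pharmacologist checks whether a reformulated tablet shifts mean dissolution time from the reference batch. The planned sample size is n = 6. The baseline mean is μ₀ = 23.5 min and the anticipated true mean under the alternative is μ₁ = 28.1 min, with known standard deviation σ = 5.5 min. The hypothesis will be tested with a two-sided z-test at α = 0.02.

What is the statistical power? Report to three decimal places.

Standardized effect: d = |μ₁ − μ₀| / σ = |28.1 − 23.5| / 5.5 = 0.8364
Noncentrality parameter: δ = d·√n = 0.8364 × √6 = 2.0487
Two-sided α = 0.02 → critical value z_{0.01} = 2.326.
Power = Φ(δ − 2.326) + Φ(−δ − 2.326) = Φ(-0.278) + Φ(-4.375) = 0.3906 + 0.0000 = 0.3906.

Power ≈ 0.391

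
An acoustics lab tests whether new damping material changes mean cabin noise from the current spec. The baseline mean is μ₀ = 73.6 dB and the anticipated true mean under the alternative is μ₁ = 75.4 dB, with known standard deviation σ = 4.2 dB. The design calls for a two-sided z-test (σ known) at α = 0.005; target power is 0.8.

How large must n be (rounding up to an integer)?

n = 73

Standardized effect: d = |μ₁ − μ₀| / σ = |75.4 − 73.6| / 4.2 = 0.4286
Set Φ(δ − 2.807) = 0.8; then δ − 2.807 = Φ⁻¹(0.8) = 0.842, giving δ = 3.649.
(For δ > 0 the lower-tail rejection region contributes negligibly to power, so the one-term inversion is standard.)
δ = d·√n ⇒ n = (δ/d)² = (3.649 / 0.4286)² = 72.48.
Round up to the next whole unit.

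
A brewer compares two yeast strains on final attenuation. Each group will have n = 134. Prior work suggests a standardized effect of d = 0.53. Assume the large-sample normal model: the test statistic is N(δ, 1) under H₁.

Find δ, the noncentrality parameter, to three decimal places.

δ ≈ 4.338

The noncentrality parameter scales effect size by the design's sample-size factor: δ = d·√(n/2) = 0.53 × √(134/2) = 4.3382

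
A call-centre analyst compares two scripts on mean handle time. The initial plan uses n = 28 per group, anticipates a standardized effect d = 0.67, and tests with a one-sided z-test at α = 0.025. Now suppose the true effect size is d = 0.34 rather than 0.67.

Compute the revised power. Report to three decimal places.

With d = 0.34: δ = d·√(n/2) = 0.34 × √(28/2) = 1.2722. Critical value z_{0.025} = 1.960.
Revised power = Φ(δ − 1.960) = Φ(-0.688) = 0.2458.

Power ≈ 0.246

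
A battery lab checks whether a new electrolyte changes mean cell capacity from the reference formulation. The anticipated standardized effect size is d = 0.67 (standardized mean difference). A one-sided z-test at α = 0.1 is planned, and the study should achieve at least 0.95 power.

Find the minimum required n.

n = 20

For power 0.95 need Φ(δ − z_{0.1}) = 0.95, so δ = z_{0.1} + z_{0.05} = 1.282 + 1.645 = 2.926.
δ = d·√n ⇒ n = (δ/d)² = (2.926 / 0.67)² = 19.08.
Rounding up, n = 20.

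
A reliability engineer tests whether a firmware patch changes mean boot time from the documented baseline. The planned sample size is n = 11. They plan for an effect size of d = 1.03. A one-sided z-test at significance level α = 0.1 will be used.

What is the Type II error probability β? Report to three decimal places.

β ≈ 0.016

Noncentrality parameter: δ = d·√n = 1.03 × √11 = 3.4161
Critical value for a one-sided test at α = 0.1: z_α = 1.282.
Power = P(Z > 1.282 − δ) = Φ(2.135) = 0.9836.
Type II error: β = 1 − power = 1 − 0.9836 = 0.0164.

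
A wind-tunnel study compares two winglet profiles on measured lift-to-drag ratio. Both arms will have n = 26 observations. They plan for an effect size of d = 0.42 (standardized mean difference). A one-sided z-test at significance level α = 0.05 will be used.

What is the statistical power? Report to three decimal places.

Noncentrality parameter: δ = d·√(n/2) = 0.42 × √(26/2) = 1.5143
Critical value for a one-sided test at α = 0.05: z_α = 1.645.
Power = Φ(δ − 1.645) = Φ(-0.131) = 0.4481.

Power ≈ 0.448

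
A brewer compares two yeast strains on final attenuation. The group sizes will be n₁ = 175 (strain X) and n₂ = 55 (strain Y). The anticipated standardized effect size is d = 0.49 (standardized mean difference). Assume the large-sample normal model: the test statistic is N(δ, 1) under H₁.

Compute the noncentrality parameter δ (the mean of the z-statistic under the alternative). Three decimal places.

The noncentrality parameter scales effect size by the design's sample-size factor: δ = d / √(1/n₁ + 1/n₂) = 0.49 / √(1/175 + 1/55) = 3.1698

δ ≈ 3.170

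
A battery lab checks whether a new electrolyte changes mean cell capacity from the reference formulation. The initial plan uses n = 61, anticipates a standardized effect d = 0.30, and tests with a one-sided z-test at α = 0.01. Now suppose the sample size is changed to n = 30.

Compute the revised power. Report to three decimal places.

With n = 30: δ = d·√n = 0.30 × √30 = 1.6432. Critical value z_{0.01} = 2.326.
Revised power = P(Z > 2.326 − δ) = Φ(-0.683) = 0.2472.

Power ≈ 0.247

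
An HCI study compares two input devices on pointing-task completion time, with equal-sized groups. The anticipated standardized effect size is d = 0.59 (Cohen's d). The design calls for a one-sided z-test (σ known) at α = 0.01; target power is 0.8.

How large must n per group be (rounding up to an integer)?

n = 58 per group

Set Φ(δ − 2.326) = 0.8; then δ − 2.326 = Φ⁻¹(0.8) = 0.842, giving δ = 3.168.
δ = d·√(n/2) ⇒ n = 2(δ/d)² = 2 × (3.168 / 0.59)² = 57.66.
Rounding up, n = 58 per group.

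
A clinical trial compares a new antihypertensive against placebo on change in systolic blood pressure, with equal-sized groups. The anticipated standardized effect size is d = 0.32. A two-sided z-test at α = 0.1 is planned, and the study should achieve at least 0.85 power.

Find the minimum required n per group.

n = 141 per group

For power 0.85 need Φ(δ − z_{0.05}) = 0.85, so δ = z_{0.05} + z_{0.15} = 1.645 + 1.036 = 2.681.
(Ignoring the negligible lower-tail rejection probability gives the usual closed-form inversion.)
δ = d·√(n/2) ⇒ n = 2(δ/d)² = 2 × (2.681 / 0.32)² = 140.42.
Round up to the next whole unit.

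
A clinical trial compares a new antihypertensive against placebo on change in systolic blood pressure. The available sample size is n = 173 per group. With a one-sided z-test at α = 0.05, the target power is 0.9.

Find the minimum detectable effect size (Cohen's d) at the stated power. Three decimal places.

Required noncentrality: δ = z_{0.05} + z_{0.10} = 1.645 + 1.282 = 2.926.
δ = d·√(n/2) ⇒ d = δ/√(n/2) = 2.926/√(173/2) = 0.3146.

d ≈ 0.315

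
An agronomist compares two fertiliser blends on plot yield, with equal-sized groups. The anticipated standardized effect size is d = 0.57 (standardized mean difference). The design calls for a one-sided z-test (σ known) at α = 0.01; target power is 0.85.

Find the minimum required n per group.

n = 70 per group

For power 0.85 need Φ(δ − z_{0.01}) = 0.85, so δ = z_{0.01} + z_{0.15} = 2.326 + 1.036 = 3.363.
δ = d·√(n/2) ⇒ n = 2(δ/d)² = 2 × (3.363 / 0.57)² = 69.61.
Round up to the next whole unit.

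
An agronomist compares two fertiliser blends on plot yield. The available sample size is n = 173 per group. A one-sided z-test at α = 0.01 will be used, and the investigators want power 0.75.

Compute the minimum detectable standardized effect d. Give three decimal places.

Required noncentrality: δ = z_{0.01} + z_{0.25} = 2.326 + 0.674 = 3.001.
δ = d·√(n/2) ⇒ d = δ/√(n/2) = 3.001/√(173/2) = 0.3227.

d ≈ 0.323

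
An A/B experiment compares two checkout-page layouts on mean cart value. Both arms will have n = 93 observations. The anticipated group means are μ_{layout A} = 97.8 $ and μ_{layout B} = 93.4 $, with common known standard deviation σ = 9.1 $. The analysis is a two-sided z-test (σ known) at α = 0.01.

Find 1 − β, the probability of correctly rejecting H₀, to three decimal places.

Standardized effect: d = |μ_{layout A} − μ_{layout B}| / σ = |97.8 − 93.4| / 9.1 = 0.4835
Noncentrality parameter: δ = d·√(n/2) = 0.4835 × √(93/2) = 3.2971
Critical value for a two-sided test at α = 0.01: z_{α/2} = 2.576.
Power = Φ(δ − 2.576) + Φ(−δ − 2.576) = Φ(0.721) + Φ(-5.873) = 0.7646 + 0.0000 = 0.7646.

Power ≈ 0.765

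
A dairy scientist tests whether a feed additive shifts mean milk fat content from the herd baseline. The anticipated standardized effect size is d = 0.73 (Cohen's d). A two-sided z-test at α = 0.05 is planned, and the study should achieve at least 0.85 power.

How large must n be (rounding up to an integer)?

n = 17

Set Φ(δ − 1.960) = 0.85; then δ − 1.960 = Φ⁻¹(0.85) = 1.036, giving δ = 2.996.
(For δ > 0 the lower-tail rejection region contributes negligibly to power, so the one-term inversion is standard.)
δ = d·√n ⇒ n = (δ/d)² = (2.996 / 0.73)² = 16.85.
Round up to the next whole unit.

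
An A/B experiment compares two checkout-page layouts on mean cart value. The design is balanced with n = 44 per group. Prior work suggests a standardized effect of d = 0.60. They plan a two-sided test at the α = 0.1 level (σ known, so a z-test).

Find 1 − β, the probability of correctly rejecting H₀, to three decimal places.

Power ≈ 0.879

Noncentrality parameter: δ = d·√(n/2) = 0.60 × √(44/2) = 2.8142
Two-sided α = 0.1 → critical value z_{0.05} = 1.645.
Power = Φ(δ − 1.645) + Φ(−δ − 1.645) = Φ(1.169) + Φ(-4.459) = 0.8789 + 0.0000 = 0.8789.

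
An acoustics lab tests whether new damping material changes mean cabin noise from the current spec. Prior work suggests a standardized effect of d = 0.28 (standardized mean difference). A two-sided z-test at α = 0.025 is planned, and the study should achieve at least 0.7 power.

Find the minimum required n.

Set Φ(δ − 2.241) = 0.7; then δ − 2.241 = Φ⁻¹(0.7) = 0.524, giving δ = 2.766.
(For δ > 0 the lower-tail rejection region contributes negligibly to power, so the one-term inversion is standard.)
δ = d·√n ⇒ n = (δ/d)² = (2.766 / 0.28)² = 97.57.
Rounding up, n = 98.

n = 98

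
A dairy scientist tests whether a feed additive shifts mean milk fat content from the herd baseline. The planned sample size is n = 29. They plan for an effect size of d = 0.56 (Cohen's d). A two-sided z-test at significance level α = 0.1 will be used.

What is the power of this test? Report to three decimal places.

Noncentrality parameter: δ = d·√n = 0.56 × √29 = 3.0157
Two-sided α = 0.1 → critical value z_{0.05} = 1.645.
Power = Φ(δ − 1.645) + Φ(−δ − 1.645) = Φ(1.371) + Φ(-4.661) = 0.9148 + 0.0000 = 0.9148.

Power ≈ 0.915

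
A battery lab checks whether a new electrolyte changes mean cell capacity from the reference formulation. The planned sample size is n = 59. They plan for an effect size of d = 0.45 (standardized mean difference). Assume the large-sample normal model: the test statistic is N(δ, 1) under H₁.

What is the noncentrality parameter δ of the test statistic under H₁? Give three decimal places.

The noncentrality parameter scales effect size by the design's sample-size factor: δ = d·√n = 0.45 × √59 = 3.4565

δ ≈ 3.457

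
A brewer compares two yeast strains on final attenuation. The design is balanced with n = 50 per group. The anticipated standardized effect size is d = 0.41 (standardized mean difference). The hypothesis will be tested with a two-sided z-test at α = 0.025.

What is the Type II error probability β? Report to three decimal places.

Noncentrality parameter: δ = d·√(n/2) = 0.41 × √(50/2) = 2.0500
Critical value for a two-sided test at α = 0.025: z_{α/2} = 2.241.
Power = Φ(δ − 2.241) + Φ(−δ − 2.241) = Φ(-0.191) + Φ(-4.291) = 0.4241 + 0.0000 = 0.4241.
Type II error: β = 1 − power = 1 − 0.4241 = 0.5759.

β ≈ 0.576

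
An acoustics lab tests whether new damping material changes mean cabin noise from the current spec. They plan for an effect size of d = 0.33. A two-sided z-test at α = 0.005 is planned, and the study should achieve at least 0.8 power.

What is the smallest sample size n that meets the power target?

For power 0.8 need Φ(δ − z_{0.0025}) = 0.8, so δ = z_{0.0025} + z_{0.20} = 2.807 + 0.842 = 3.649.
(The Φ(−δ − z_{α/2}) term is vanishingly small for δ > 0 and is dropped in the standard sample-size formula.)
δ = d·√n ⇒ n = (δ/d)² = (3.649 / 0.33)² = 122.25.
Rounding up, n = 123.

n = 123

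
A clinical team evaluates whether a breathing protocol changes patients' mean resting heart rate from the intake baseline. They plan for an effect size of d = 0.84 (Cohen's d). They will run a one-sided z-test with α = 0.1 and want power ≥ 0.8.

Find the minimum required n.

Set Φ(δ − 1.282) = 0.8; then δ − 1.282 = Φ⁻¹(0.8) = 0.842, giving δ = 2.123.
δ = d·√n ⇒ n = (δ/d)² = (2.123 / 0.84)² = 6.39.
Rounding up, n = 7.

n = 7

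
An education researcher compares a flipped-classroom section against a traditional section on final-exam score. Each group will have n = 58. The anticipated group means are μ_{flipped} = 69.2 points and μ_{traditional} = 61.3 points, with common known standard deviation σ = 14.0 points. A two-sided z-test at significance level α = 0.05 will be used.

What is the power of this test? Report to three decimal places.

Power ≈ 0.860

Standardized effect: d = |μ_{flipped} − μ_{traditional}| / σ = |69.2 − 61.3| / 14.0 = 0.5643
Noncentrality parameter: δ = d·√(n/2) = 0.5643 × √(58/2) = 3.0388
Critical value for a two-sided test at α = 0.05: z_{α/2} = 1.960.
Power = Φ(δ − 1.960) + Φ(−δ − 1.960) = Φ(1.079) + Φ(-4.999) = 0.8597 + 0.0000 = 0.8597.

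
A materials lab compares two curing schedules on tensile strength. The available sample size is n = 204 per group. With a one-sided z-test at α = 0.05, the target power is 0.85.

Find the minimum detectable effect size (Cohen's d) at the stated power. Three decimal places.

Required noncentrality: δ = z_{0.05} + z_{0.15} = 1.645 + 1.036 = 2.681.
δ = d·√(n/2) ⇒ d = δ/√(n/2) = 2.681/√(204/2) = 0.2655.

d ≈ 0.265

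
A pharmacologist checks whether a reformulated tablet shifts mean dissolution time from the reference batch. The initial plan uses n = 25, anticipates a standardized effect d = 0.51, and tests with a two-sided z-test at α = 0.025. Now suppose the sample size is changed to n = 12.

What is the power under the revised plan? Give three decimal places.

Power ≈ 0.318

With n = 12: δ = d·√n = 0.51 × √12 = 1.7667. Critical value z_{0.0125} = 2.241.
Revised power = Φ(δ − 2.241) + Φ(−δ − 2.241) = Φ(-0.475) + Φ(-4.008) = 0.3175 + 0.0000 = 0.3175.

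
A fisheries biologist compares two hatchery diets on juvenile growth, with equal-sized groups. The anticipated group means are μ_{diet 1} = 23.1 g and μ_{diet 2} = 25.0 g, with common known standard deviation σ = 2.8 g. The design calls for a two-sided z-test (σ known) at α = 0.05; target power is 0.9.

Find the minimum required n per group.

Standardized effect: d = |μ_{diet 1} − μ_{diet 2}| / σ = |23.1 − 25.0| / 2.8 = 0.6786
Set Φ(δ − 1.960) = 0.9; then δ − 1.960 = Φ⁻¹(0.9) = 1.282, giving δ = 3.242.
(For δ > 0 the lower-tail rejection region contributes negligibly to power, so the one-term inversion is standard.)
δ = d·√(n/2) ⇒ n = 2(δ/d)² = 2 × (3.242 / 0.6786)² = 45.64.
Round up to the next whole unit.

n = 46 per group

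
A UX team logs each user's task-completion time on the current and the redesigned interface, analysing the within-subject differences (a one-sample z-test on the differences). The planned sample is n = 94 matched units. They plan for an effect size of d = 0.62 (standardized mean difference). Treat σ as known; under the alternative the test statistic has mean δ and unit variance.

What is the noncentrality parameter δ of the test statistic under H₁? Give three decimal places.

δ ≈ 6.011

δ = d·√n = 0.62 × √94 = 6.0111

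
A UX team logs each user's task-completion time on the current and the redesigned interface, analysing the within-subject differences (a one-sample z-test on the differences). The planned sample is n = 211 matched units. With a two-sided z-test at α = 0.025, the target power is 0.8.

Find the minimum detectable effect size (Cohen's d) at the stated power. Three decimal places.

Need Φ(δ − 2.241) = 0.8, so δ = 2.241 + 0.842 = 3.083.
(The second rejection-region term Φ(−δ − z_{α/2}) is negligible and dropped.)
δ = d·√n ⇒ d = δ/√n = 3.083/√211 = 0.2122.

d ≈ 0.212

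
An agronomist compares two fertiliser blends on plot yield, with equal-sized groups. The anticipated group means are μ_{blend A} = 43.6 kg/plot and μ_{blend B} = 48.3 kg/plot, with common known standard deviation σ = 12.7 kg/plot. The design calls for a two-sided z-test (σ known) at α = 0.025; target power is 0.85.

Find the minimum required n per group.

n = 157 per group

Standardized effect: d = |μ_{blend A} − μ_{blend B}| / σ = |43.6 − 48.3| / 12.7 = 0.3701
Set Φ(δ − 2.241) = 0.85; then δ − 2.241 = Φ⁻¹(0.85) = 1.036, giving δ = 3.278.
(For δ > 0 the lower-tail rejection region contributes negligibly to power, so the one-term inversion is standard.)
δ = d·√(n/2) ⇒ n = 2(δ/d)² = 2 × (3.278 / 0.3701)² = 156.90.
Rounding up, n = 157 per group.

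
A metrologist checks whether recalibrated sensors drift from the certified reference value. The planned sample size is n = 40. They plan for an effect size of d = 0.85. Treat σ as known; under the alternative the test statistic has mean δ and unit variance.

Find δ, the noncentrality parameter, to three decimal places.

δ ≈ 5.376

δ = d·√n = 0.85 × √40 = 5.3759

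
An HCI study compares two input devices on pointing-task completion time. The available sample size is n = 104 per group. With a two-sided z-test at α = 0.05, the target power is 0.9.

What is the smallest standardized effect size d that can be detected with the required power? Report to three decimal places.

Need Φ(δ − 1.960) = 0.9, so δ = 1.960 + 1.282 = 3.242.
(The second rejection-region term Φ(−δ − z_{α/2}) is negligible and dropped.)
δ = d·√(n/2) ⇒ d = δ/√(n/2) = 3.242/√(104/2) = 0.4495.

d ≈ 0.450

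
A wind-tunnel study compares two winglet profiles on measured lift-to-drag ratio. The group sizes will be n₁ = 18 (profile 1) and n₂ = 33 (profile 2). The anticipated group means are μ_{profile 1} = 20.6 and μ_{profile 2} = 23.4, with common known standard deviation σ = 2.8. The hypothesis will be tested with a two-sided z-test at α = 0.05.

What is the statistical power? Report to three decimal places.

Standardized effect: d = |μ_{profile 1} − μ_{profile 2}| / σ = |20.6 − 23.4| / 2.8 = 1.0000
Noncentrality parameter: δ = d / √(1/n₁ + 1/n₂) = 1.0000 / √(1/18 + 1/33) = 3.4128
Critical value for a two-sided test at α = 0.05: z_{α/2} = 1.960.
Power = Φ(δ − 1.960) + Φ(−δ − 1.960) = Φ(1.453) + Φ(-5.373) = 0.9269 + 0.0000 = 0.9269.

Power ≈ 0.927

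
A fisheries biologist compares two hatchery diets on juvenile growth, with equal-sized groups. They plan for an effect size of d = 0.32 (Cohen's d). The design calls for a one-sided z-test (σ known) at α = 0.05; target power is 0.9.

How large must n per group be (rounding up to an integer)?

n = 168 per group

For power 0.9 need Φ(δ − z_{0.05}) = 0.9, so δ = z_{0.05} + z_{0.10} = 1.645 + 1.282 = 2.926.
δ = d·√(n/2) ⇒ n = 2(δ/d)² = 2 × (2.926 / 0.32)² = 167.26.
Round up to the next whole unit.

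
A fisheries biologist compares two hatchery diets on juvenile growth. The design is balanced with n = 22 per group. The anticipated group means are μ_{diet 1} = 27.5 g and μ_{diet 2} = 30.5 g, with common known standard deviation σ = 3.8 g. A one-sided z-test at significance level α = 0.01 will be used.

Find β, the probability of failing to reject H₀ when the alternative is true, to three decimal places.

Standardized effect: d = |μ_{diet 1} − μ_{diet 2}| / σ = |27.5 − 30.5| / 3.8 = 0.7895
Noncentrality parameter: δ = d·√(n/2) = 0.7895 × √(22/2) = 2.6184
One-sided α = 0.01 → critical value z_{0.01} = 2.326.
Power = Φ(δ − 2.326) = Φ(0.292) = 0.6149.
Type II error: β = 1 − power = 1 − 0.6149 = 0.3851.

β ≈ 0.385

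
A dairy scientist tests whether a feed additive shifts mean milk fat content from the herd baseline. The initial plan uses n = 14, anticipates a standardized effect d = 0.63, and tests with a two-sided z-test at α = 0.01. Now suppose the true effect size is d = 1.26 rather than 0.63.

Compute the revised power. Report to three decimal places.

With d = 1.26: δ = d·√n = 1.26 × √14 = 4.7145. Critical value z_{0.005} = 2.576.
Revised power = Φ(δ − 2.576) + Φ(−δ − 2.576) = Φ(2.139) + Φ(-7.290) = 0.9838 + 0.0000 = 0.9838.

Power ≈ 0.984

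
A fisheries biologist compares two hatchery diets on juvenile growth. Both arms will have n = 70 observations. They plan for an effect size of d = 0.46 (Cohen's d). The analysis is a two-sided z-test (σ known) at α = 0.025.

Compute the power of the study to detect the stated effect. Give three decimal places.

Noncentrality parameter: δ = d·√(n/2) = 0.46 × √(70/2) = 2.7214
Critical value for a two-sided test at α = 0.025: z_{α/2} = 2.241.
Power = Φ(δ − 2.241) + Φ(−δ − 2.241) = Φ(0.480) + Φ(-4.963) = 0.6844 + 0.0000 = 0.6844.

Power ≈ 0.684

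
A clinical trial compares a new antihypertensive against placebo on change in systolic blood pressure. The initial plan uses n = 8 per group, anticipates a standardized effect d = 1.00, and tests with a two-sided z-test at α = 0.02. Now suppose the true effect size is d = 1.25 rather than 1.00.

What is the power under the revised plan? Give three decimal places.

With d = 1.25: δ = d·√(n/2) = 1.25 × √(8/2) = 2.5000. Critical value z_{0.01} = 2.326.
Revised power = Φ(δ − 2.326) + Φ(−δ − 2.326) = Φ(0.174) + Φ(-4.826) = 0.5689 + 0.0000 = 0.5689.

Power ≈ 0.569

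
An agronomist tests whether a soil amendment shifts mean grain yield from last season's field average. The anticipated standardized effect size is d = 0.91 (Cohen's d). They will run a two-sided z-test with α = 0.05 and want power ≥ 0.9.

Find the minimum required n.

n = 13

For power 0.9 need Φ(δ − z_{0.025}) = 0.9, so δ = z_{0.025} + z_{0.10} = 1.960 + 1.282 = 3.242.
(For δ > 0 the lower-tail rejection region contributes negligibly to power, so the one-term inversion is standard.)
δ = d·√n ⇒ n = (δ/d)² = (3.242 / 0.91)² = 12.69.
Round up to the next whole unit.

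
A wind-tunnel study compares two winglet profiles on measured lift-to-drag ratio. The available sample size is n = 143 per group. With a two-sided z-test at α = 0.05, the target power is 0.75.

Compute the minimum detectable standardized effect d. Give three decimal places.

Required noncentrality: δ = z_{0.025} + z_{0.25} = 1.960 + 0.674 = 2.634.
(Lower-tail contribution to power is negligible for δ > 0.)
δ = d·√(n/2) ⇒ d = δ/√(n/2) = 2.634/√(143/2) = 0.3116.

d ≈ 0.312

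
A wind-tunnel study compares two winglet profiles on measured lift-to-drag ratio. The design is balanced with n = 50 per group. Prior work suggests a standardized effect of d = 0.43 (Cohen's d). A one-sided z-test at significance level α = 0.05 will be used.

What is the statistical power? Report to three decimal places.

Noncentrality parameter: δ = d·√(n/2) = 0.43 × √(50/2) = 2.1500
Critical value for a one-sided test at α = 0.05: z_α = 1.645.
Power = P(Z > 1.645 − δ) = Φ(0.505) = 0.6933.

Power ≈ 0.693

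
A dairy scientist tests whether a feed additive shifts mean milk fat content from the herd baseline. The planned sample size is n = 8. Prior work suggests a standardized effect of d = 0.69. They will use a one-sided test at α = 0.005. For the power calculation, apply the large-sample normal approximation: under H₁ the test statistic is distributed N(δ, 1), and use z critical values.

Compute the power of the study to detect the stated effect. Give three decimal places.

Noncentrality parameter: δ = d·√n = 0.69 × √8 = 1.9516
One-sided α = 0.005 → critical value z_{0.005} = 2.576.
Power = P(Z > 2.576 − δ) = Φ(-0.624) = 0.2662.

Power ≈ 0.266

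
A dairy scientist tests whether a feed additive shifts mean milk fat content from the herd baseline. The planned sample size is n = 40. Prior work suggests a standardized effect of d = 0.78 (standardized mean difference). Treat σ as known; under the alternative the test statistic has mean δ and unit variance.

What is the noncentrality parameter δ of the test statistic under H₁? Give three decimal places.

δ = d·√n = 0.78 × √40 = 4.9332

δ ≈ 4.933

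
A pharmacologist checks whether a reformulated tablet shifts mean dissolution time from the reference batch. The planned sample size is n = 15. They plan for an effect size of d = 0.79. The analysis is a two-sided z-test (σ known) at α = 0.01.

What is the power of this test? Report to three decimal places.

Power ≈ 0.686

Noncentrality parameter: δ = d·√n = 0.79 × √15 = 3.0597
Critical value for a two-sided test at α = 0.01: z_{α/2} = 2.576.
Power = Φ(δ − 2.576) + Φ(−δ − 2.576) = Φ(0.484) + Φ(-5.635) = 0.6857 + 0.0000 = 0.6857.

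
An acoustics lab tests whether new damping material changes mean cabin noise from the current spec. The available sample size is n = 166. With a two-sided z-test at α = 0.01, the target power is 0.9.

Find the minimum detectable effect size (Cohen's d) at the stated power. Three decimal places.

d ≈ 0.299

Need Φ(δ − 2.576) = 0.9, so δ = 2.576 + 1.282 = 3.857.
(The second rejection-region term Φ(−δ − z_{α/2}) is negligible and dropped.)
δ = d·√n ⇒ d = δ/√n = 3.857/√166 = 0.2994.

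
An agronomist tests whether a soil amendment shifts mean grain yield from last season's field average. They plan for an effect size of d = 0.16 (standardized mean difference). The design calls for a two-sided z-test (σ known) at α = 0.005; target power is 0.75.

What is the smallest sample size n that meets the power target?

n = 474

Set Φ(δ − 2.807) = 0.75; then δ − 2.807 = Φ⁻¹(0.75) = 0.674, giving δ = 3.482.
(For δ > 0 the lower-tail rejection region contributes negligibly to power, so the one-term inversion is standard.)
δ = d·√n ⇒ n = (δ/d)² = (3.482 / 0.16)² = 473.48.
Round up to the next whole unit.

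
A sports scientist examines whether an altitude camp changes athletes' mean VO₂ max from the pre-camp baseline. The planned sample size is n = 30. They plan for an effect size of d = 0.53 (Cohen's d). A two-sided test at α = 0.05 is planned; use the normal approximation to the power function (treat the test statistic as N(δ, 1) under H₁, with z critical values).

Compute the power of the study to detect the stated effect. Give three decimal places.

Power ≈ 0.827

Noncentrality parameter: δ = d·√n = 0.53 × √30 = 2.9029
Critical value for a two-sided test at α = 0.05: z_{α/2} = 1.960.
Power = Φ(δ − 1.960) + Φ(−δ − 1.960) = Φ(0.943) + Φ(-4.863) = 0.8272 + 0.0000 = 0.8272.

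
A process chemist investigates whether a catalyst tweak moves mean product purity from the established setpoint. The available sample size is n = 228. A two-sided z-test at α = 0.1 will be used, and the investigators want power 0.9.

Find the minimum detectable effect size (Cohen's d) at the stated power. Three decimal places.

Need Φ(δ − 1.645) = 0.9, so δ = 1.645 + 1.282 = 2.926.
(Lower-tail contribution to power is negligible for δ > 0.)
δ = d·√n ⇒ d = δ/√n = 2.926/√228 = 0.1938.

d ≈ 0.194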